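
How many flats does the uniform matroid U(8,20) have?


Flats of U(8,20): every subset of size < 8 is a flat, plus E itself.
Count = C(20,0) + C(20,1) + C(20,2) + C(20,3) + C(20,4) + C(20,5) + C(20,6) + C(20,7) + 1
     = 1 + 20 + 190 + 1140 + 4845 + 15504 + 38760 + 77520 + 1
     = 137981.

137981


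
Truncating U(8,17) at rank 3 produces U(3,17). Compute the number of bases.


Truncating U(8,17) to rank 3 gives U(3,17).
Bases of U(3,17) are all 3-element subsets of 17 elements.
Number of bases = C(17,3) = 17! / (3! * 14!) = 680.

680


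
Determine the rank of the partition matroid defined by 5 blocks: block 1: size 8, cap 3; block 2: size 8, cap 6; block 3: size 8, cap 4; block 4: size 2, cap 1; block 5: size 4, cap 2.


Rank of a partition matroid = sum of min(|Si|, ci) for each block.
= min(8,3) + min(8,6) + min(8,4) + min(2,1) + min(4,2)
= 3 + 6 + 4 + 1 + 2
= 16.

16


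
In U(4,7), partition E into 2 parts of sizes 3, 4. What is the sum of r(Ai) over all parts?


r(Ai) = min(|Ai|, 4) for each part.
Sum = min(3,4) + min(4,4)
    = 3 + 4
    = 7.

7


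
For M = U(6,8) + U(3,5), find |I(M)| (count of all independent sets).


For a direct sum, |I(M1+M2)| = |I(M1)| * |I(M2)|.
|I(U(6,8))| = sum C(8,k) for k=0..6 = 247.
|I(U(3,5))| = sum C(5,k) for k=0..3 = 26.
Total = 247 * 26 = 6422.

6422


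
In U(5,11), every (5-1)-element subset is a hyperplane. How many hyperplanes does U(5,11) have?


Hyperplanes of U(5,11) are flats of rank 4.
In a uniform matroid, these are exactly the (4)-element subsets.
Count = C(11,4) = (11 * 10 * 9 * 8) / (1 * 2 * 3 * 4) = 330.

330


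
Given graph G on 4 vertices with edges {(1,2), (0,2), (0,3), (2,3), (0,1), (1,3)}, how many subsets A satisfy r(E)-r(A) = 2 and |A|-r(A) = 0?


R(x,y) = sum over A in 2^E of x^(r(E)-r(A)) * y^(|A|-r(A)).
G has 4 vertices, 6 edges. r(E) = 3.
Enumerate all 2^6 = 64 subsets.
Count subsets with r(E)-r(A)=2 and |A|-r(A)=0: 6.

6


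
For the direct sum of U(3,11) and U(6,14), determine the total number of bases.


Bases of a direct sum M1 + M2: |B| = |B(M1)| * |B(M2)|.
|B(U(3,11))| = C(11,3) = 165.
|B(U(6,14))| = C(14,6) = 3003.
Total bases = 165 * 3003 = 495495.

495495


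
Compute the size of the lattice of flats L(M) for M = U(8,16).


Flats of U(8,16): every subset of size < 8 is a flat, plus E itself.
Count = (16 choose 0) + (16 choose 1) + (16 choose 2) + (16 choose 3) + (16 choose 4) + (16 choose 5) + (16 choose 6) + (16 choose 7) + 1
     = 1 + 16 + 120 + 560 + 1820 + 4368 + 8008 + 11440 + 1
     = 26334.

26334


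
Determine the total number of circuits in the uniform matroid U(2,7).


In U(2,7), circuits are the (3)-element subsets.
Any set of 3 elements is dependent, and removing any one element gives
an independent set of size 2, so it is a minimal dependent set.
Number of circuits = (7 choose 3) = 35.

35


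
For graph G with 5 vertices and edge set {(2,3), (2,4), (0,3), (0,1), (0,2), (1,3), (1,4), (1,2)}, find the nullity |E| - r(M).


Cycle rank (nullity) = |E| - r(M) = |E| - (|V| - c).
|E| = 8, |V| = 5, c = 1.
Nullity = 8 - (5 - 1) = 8 - 4 = 4.

4


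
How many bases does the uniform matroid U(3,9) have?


Bases of U(3,9) are all 3-element subsets of the 9-element ground set.
Number of bases = C(9,3).
C(9,3) = 9! / (3! * 6!) = 84.

84


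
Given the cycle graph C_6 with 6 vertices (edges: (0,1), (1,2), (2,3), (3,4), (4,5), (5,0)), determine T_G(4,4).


T(C_6; x,y) = x + x^2 + ... + x^(5) + y.
T(4,4) = 4^1 + 4^2 + 4^3 + 4^4 + 4^5 + 4
= 4 + 16 + 64 + 256 + 1024 + 4
= 1368.

1368


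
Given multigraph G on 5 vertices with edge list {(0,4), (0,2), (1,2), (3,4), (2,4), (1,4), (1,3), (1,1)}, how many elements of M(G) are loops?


In a graphic matroid, a loop is a self-loop edge (u,u) with rank 0.
Examining all 8 edges for self-loops...
Self-loops found: (1,1)
Number of loops = 1.

1


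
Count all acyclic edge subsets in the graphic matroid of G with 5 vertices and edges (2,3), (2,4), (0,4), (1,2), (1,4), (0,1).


An independent set in a graphic matroid is an acyclic edge subset.
G has 5 vertices and 6 edges.
Enumerate all 2^6 = 64 subsets, checking for acyclicity.
Total independent sets = 48.

48


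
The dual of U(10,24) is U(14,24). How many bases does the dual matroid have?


The dual of U(r,n) is U(n-r, n) = U(14,24).
Bases of U(14,24) are all (14)-element subsets.
|B(M*)| = C(24,14) = 1961256.

1961256


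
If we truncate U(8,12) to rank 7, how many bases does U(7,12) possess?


Truncating U(8,12) to rank 7 gives U(7,12).
Bases of U(7,12) are all 7-element subsets of 12 elements.
Number of bases = (12 choose 7) = 792.

792


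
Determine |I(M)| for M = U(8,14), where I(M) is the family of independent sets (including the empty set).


Independent sets of U(8,14) are all subsets of size <= 8.
Count = (14 choose 0) + (14 choose 1) + (14 choose 2) + (14 choose 3) + (14 choose 4) + (14 choose 5) + (14 choose 6) + (14 choose 7) + (14 choose 8)
     = 1 + 14 + 91 + 364 + 1001 + 2002 + 3003 + 3432 + 3003
     = 12911.

12911


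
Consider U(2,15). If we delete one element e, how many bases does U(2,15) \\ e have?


Deleting e from U(2,15) gives U(2,14) since n > r.
Bases of U(2,14) = C(14,2) = 14! / (2! * 12!) = 91.

91


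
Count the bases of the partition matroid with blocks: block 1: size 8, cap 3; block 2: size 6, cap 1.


A basis picks exactly ci elements from block i.
Number of bases = product of C(|Si|, ci).
= C(8,3) * C(6,1)
= 56 * 6
= 336.

336


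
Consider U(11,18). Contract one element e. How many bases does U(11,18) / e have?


Contracting e from U(11,18) gives U(10,17).
Bases of U(10,17) = C(17,10) = 19448.

19448


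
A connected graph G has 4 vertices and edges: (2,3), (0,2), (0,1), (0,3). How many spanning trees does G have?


By Kirchhoff's matrix tree theorem, the number of spanning trees equals
the determinant of any cofactor of the Laplacian matrix L.
G has 4 vertices and 4 edges.
Computing the (3 x 3) cofactor determinant gives 3.

3


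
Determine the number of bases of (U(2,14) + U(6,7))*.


(M1+M2)* = M1* + M2*.
M1* = U(12,14), bases: C(14,12) = 91.
M2* = U(1,7), bases: C(7,1) = 7.
|B(M*)| = 91 * 7 = 637.

637


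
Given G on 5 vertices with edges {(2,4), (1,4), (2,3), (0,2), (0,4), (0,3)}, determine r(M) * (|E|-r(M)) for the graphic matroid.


r(M) = |V| - c = 5 - 1 = 4.
nullity = |E| - r(M) = 6 - 4 = 2.
Product = 4 * 2 = 8.

8


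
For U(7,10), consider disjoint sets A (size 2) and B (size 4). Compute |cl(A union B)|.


|A union B| = 2 + 4 = 6 (disjoint).
In U(7,10), cl(S) = S if |S| < 7, else cl(S) = E.
Since 6 < 7, cl(A union B) = A union B.
|cl(A union B)| = 6.

6


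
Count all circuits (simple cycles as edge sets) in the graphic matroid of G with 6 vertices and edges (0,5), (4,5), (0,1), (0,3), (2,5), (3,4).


A circuit in a graphic matroid = edge set of a simple cycle.
G has 6 vertices and 6 edges.
Enumerating all minimal edge subsets forming cycles...
Total circuits found: 1.

1


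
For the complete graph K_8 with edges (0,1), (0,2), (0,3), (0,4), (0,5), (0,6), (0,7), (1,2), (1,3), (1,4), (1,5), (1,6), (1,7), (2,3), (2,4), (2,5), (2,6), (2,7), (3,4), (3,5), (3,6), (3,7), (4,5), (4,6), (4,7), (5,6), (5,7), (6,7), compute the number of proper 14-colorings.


P(K_8, k) = k(k-1)(k-2)...(k-7).
P(14) = (14) * (13) * (12) * (11) * (10) * (9) * (8) * (7) = 121080960.

121080960


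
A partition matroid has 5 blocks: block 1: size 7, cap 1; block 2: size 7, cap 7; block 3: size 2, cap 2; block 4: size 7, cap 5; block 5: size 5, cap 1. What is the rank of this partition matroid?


Rank of a partition matroid = sum of min(|Si|, ci) for each block.
= min(7,1) + min(7,7) + min(2,2) + min(7,5) + min(5,1)
= 1 + 7 + 2 + 5 + 1
= 16.

16


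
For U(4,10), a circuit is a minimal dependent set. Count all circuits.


In U(4,10), circuits are the (5)-element subsets.
Any set of 5 elements is dependent, and removing any one element gives
an independent set of size 4, so it is a minimal dependent set.
Number of circuits = (10 choose 5) = 252.

252


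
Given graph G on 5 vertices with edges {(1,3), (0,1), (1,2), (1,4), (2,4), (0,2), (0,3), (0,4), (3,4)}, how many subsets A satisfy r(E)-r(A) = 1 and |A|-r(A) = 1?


R(x,y) = sum over A in 2^E of x^(r(E)-r(A)) * y^(|A|-r(A)).
G has 5 vertices, 9 edges. r(E) = 4.
Enumerate all 2^9 = 512 subsets.
Count subsets with r(E)-r(A)=1 and |A|-r(A)=1: 51.

51


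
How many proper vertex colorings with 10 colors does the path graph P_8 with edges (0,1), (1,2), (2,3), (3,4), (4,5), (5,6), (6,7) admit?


P(P_8, k) = k * (k-1)^(7).
P(10) = 10 * 9^7 = 10 * 4782969 = 47829690.

47829690


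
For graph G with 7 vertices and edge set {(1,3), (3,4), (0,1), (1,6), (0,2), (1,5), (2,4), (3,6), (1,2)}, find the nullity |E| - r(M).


Cycle rank (nullity) = |E| - r(M) = |E| - (|V| - c).
|E| = 9, |V| = 7, c = 1.
Nullity = 9 - (7 - 1) = 9 - 6 = 3.

3


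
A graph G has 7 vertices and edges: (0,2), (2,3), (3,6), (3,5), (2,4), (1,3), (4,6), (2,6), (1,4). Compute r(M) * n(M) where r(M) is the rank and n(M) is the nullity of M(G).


r(M) = |V| - c = 7 - 1 = 6.
nullity = |E| - r(M) = 9 - 6 = 3.
Product = 6 * 3 = 18.

18


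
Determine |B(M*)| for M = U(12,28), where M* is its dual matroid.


The dual of U(r,n) is U(n-r, n) = U(16,28).
Bases of U(16,28) are all (16)-element subsets.
|B(M*)| = (28 choose 16) = 30421755.

30421755


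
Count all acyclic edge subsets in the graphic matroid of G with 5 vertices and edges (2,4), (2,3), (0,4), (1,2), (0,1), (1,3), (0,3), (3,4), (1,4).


An independent set in a graphic matroid is an acyclic edge subset.
G has 5 vertices and 9 edges.
Enumerate all 2^9 = 512 subsets, checking for acyclicity.
Total independent sets = 198.

198


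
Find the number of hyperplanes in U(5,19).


Hyperplanes of U(5,19) are flats of rank 4.
In a uniform matroid, these are exactly the (4)-element subsets.
Count = C(19,4) = 19! / (4! * 15!) = 3876.

3876


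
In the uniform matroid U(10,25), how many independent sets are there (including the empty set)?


Independent sets of U(10,25) are all subsets of size <= 10.
Count = (25 choose 0) + (25 choose 1) + (25 choose 2) + (25 choose 3) + (25 choose 4) + (25 choose 5) + (25 choose 6) + (25 choose 7) + (25 choose 8) + (25 choose 9) + (25 choose 10)
     = 1 + 25 + 300 + 2300 + 12650 + 53130 + 177100 + 480700 + 1081575 + 2042975 + 3268760
     = 7119516.

7119516


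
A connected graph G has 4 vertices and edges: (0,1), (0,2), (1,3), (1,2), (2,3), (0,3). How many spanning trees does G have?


By Kirchhoff's matrix tree theorem, the number of spanning trees equals
the determinant of any cofactor of the Laplacian matrix L.
G has 4 vertices and 6 edges.
Computing the (3 x 3) cofactor determinant gives 16.

16


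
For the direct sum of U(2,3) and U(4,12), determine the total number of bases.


Bases of a direct sum M1 + M2: |B| = |B(M1)| * |B(M2)|.
|B(U(2,3))| = C(3,2) = 3.
|B(U(4,12))| = C(12,4) = 495.
Total bases = 3 * 495 = 1485.

1485


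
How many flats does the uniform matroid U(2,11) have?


Flats of U(2,11): every subset of size < 2 is a flat, plus E itself.
Count = (11 choose 0) + (11 choose 1) + 1
     = 1 + 11 + 1
     = 13.

13


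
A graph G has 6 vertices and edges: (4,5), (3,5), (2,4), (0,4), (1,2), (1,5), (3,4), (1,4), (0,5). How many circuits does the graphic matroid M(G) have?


A circuit in a graphic matroid = edge set of a simple cycle.
G has 6 vertices and 9 edges.
Enumerating all minimal edge subsets forming cycles...
Total circuits found: 10.

10


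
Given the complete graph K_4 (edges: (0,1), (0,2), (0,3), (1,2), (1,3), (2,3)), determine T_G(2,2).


T(K_4; x,y) = x^3 + 3x^2 + 4xy + 2x + y^3 + 3y^2 + 2y.
Substituting x=2, y=2:
= 8 + 12 + 16 + 4 + 8 + 12 + 4
= 64.

64


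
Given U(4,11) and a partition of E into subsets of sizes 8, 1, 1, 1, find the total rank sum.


r(Ai) = min(|Ai|, 4) for each part.
Sum = min(8,4) + min(1,4) + min(1,4) + min(1,4)
    = 4 + 1 + 1 + 1
    = 7.

7


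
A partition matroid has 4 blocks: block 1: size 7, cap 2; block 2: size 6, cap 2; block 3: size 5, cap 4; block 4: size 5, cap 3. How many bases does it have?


A basis picks exactly ci elements from block i.
Number of bases = product of C(|Si|, ci).
= C(7,2) * C(6,2) * C(5,4) * C(5,3)
= 21 * 15 * 5 * 10
= 15750.

15750


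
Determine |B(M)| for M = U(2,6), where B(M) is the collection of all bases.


Bases of U(2,6) are all 2-element subsets of the 6-element ground set.
Number of bases = C(6,2).
(6 choose 2) = 15.

15


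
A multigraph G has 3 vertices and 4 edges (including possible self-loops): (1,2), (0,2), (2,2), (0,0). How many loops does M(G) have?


In a graphic matroid, a loop is a self-loop edge (u,u) with rank 0.
Examining all 4 edges for self-loops...
Self-loops found: (2,2), (0,0)
Number of loops = 2.

2


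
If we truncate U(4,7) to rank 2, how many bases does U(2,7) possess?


Truncating U(4,7) to rank 2 gives U(2,7).
Bases of U(2,7) are all 2-element subsets of 7 elements.
Number of bases = C(7,2) = 7! / (2! * 5!) = 21.

21


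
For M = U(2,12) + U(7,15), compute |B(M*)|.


(M1+M2)* = M1* + M2*.
M1* = U(10,12), bases: C(12,10) = 66.
M2* = U(8,15), bases: C(15,8) = 6435.
|B(M*)| = 66 * 6435 = 424710.

424710


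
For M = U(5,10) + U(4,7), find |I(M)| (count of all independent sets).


For a direct sum, |I(M1+M2)| = |I(M1)| * |I(M2)|.
|I(U(5,10))| = sum C(10,k) for k=0..5 = 638.
|I(U(4,7))| = sum C(7,k) for k=0..4 = 99.
Total = 638 * 99 = 63162.

63162


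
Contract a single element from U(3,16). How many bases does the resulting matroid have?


Contracting e from U(3,16) gives U(2,15).
Bases of U(2,15) = (15 choose 2) = 105.

105


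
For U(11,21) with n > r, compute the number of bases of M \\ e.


Deleting e from U(11,21) gives U(11,20) since n > r.
Bases of U(11,20) = (20 choose 11) = 167960.

167960


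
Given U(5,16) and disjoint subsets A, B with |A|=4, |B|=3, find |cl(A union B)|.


|A union B| = 4 + 3 = 7 (disjoint).
In U(5,16), cl(S) = S if |S| < 5, else cl(S) = E.
Since 7 >= 5, cl(A union B) = E.
|cl(A union B)| = 16.

16


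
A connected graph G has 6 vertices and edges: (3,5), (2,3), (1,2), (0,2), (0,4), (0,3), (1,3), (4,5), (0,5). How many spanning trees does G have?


By Kirchhoff's matrix tree theorem, the number of spanning trees equals
the determinant of any cofactor of the Laplacian matrix L.
G has 6 vertices and 9 edges.
Computing the (5 x 5) cofactor determinant gives 55.

55


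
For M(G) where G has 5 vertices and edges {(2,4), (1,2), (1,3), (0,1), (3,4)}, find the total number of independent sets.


An independent set in a graphic matroid is an acyclic edge subset.
G has 5 vertices and 5 edges.
Enumerate all 2^5 = 32 subsets, checking for acyclicity.
Total independent sets = 30.

30


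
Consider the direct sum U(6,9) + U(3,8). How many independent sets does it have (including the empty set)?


For a direct sum, |I(M1+M2)| = |I(M1)| * |I(M2)|.
|I(U(6,9))| = sum C(9,k) for k=0..6 = 466.
|I(U(3,8))| = sum C(8,k) for k=0..3 = 93.
Total = 466 * 93 = 43338.

43338


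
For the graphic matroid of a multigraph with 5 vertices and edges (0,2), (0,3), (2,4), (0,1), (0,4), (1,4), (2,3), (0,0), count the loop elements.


In a graphic matroid, a loop is a self-loop edge (u,u) with rank 0.
Examining all 8 edges for self-loops...
Self-loops found: (0,0)
Number of loops = 1.

1


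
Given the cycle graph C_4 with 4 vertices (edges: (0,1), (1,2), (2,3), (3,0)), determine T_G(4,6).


T(C_4; x,y) = x + x^2 + ... + x^(3) + y.
T(4,6) = 4^1 + 4^2 + 4^3 + 6
= 4 + 16 + 64 + 6
= 90.

90


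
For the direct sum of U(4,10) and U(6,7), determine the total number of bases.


Bases of a direct sum M1 + M2: |B| = |B(M1)| * |B(M2)|.
|B(U(4,10))| = C(10,4) = 210.
|B(U(6,7))| = C(7,6) = 7.
Total bases = 210 * 7 = 1470.

1470


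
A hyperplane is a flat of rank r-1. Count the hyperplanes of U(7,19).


Hyperplanes of U(7,19) are flats of rank 6.
In a uniform matroid, these are exactly the (6)-element subsets.
Count = C(19,6) = 27132.

27132


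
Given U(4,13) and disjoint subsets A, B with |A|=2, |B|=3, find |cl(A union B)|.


|A union B| = 2 + 3 = 5 (disjoint).
In U(4,13), cl(S) = S if |S| < 4, else cl(S) = E.
Since 5 >= 4, cl(A union B) = E.
|cl(A union B)| = 13.

13


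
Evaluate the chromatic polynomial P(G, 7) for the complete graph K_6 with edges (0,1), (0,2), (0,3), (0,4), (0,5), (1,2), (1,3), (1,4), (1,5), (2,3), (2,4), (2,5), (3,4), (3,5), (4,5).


P(K_6, k) = k(k-1)(k-2)...(k-5).
P(7) = (7) * (6) * (5) * (4) * (3) * (2) = 5040.

5040


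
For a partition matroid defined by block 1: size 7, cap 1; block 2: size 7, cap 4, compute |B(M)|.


A basis picks exactly ci elements from block i.
Number of bases = product of C(|Si|, ci).
= C(7,1) * C(7,4)
= 7 * 35
= 245.

245


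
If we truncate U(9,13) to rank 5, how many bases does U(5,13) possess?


Truncating U(9,13) to rank 5 gives U(5,13).
Bases of U(5,13) are all 5-element subsets of 13 elements.
Number of bases = C(13,5) = 13! / (5! * 8!) = 1287.

1287


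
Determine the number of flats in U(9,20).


Flats of U(9,20): every subset of size < 9 is a flat, plus E itself.
Count = (20 choose 0) + (20 choose 1) + (20 choose 2) + (20 choose 3) + (20 choose 4) + (20 choose 5) + (20 choose 6) + (20 choose 7) + (20 choose 8) + 1
     = 1 + 20 + 190 + 1140 + 4845 + 15504 + 38760 + 77520 + 125970 + 1
     = 263951.

263951


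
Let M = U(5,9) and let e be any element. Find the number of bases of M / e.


Contracting e from U(5,9) gives U(4,8).
Bases of U(4,8) = C(8,4) = 8! / (4! * 4!) = 70.

70


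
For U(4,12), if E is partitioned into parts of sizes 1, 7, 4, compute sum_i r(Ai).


r(Ai) = min(|Ai|, 4) for each part.
Sum = min(1,4) + min(7,4) + min(4,4)
    = 1 + 4 + 4
    = 9.

9


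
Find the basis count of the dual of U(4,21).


The dual of U(r,n) is U(n-r, n) = U(17,21).
Bases of U(17,21) are all (17)-element subsets.
|B(M*)| = C(21,17) = 21! / (17! * 4!) = 5985.

5985


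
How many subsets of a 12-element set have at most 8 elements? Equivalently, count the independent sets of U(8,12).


Independent sets of U(8,12) are all subsets of size <= 8.
Count = C(12,0) + C(12,1) + C(12,2) + C(12,3) + C(12,4) + C(12,5) + C(12,6) + C(12,7) + C(12,8)
     = 1 + 12 + 66 + 220 + 495 + 792 + 924 + 792 + 495
     = 3797.

3797


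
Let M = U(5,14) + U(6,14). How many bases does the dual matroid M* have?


(M1+M2)* = M1* + M2*.
M1* = U(9,14), bases: C(14,9) = 2002.
M2* = U(8,14), bases: C(14,8) = 3003.
|B(M*)| = 2002 * 3003 = 6012006.

6012006


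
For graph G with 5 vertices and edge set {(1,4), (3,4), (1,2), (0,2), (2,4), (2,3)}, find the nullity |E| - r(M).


Cycle rank (nullity) = |E| - r(M) = |E| - (|V| - c).
|E| = 6, |V| = 5, c = 1.
Nullity = 6 - (5 - 1) = 6 - 4 = 2.

2


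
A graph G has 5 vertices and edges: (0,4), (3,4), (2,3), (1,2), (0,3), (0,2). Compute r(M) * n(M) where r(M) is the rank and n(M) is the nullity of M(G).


r(M) = |V| - c = 5 - 1 = 4.
nullity = |E| - r(M) = 6 - 4 = 2.
Product = 4 * 2 = 8.

8


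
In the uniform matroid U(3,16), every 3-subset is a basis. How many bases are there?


Bases of U(3,16) are all 3-element subsets of the 16-element ground set.
Number of bases = C(16,3).
C(16,3) = (16 * 15 * 14) / (1 * 2 * 3) = 560.

560


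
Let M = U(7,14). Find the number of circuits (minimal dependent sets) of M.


In U(7,14), circuits are the (8)-element subsets.
Any set of 8 elements is dependent, and removing any one element gives
an independent set of size 7, so it is a minimal dependent set.
Number of circuits = (14 choose 8) = 3003.

3003


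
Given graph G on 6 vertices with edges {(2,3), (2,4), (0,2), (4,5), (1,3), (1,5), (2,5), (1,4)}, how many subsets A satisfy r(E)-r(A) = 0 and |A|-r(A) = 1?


R(x,y) = sum over A in 2^E of x^(r(E)-r(A)) * y^(|A|-r(A)).
G has 6 vertices, 8 edges. r(E) = 5.
Enumerate all 2^8 = 256 subsets.
Count subsets with r(E)-r(A)=0 and |A|-r(A)=1: 20.

20


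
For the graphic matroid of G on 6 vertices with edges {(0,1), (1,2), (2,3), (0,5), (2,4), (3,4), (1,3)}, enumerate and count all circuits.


A circuit in a graphic matroid = edge set of a simple cycle.
G has 6 vertices and 7 edges.
Enumerating all minimal edge subsets forming cycles...
Total circuits found: 3.

3


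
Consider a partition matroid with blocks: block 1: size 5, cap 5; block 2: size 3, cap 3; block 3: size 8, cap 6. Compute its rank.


Rank of a partition matroid = sum of min(|Si|, ci) for each block.
= min(5,5) + min(3,3) + min(8,6)
= 5 + 3 + 6
= 14.

14


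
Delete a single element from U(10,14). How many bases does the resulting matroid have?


Deleting e from U(10,14) gives U(10,13) since n > r.
Bases of U(10,13) = (13 choose 10) = 286.

286


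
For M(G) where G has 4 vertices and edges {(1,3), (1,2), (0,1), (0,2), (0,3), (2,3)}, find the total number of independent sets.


An independent set in a graphic matroid is an acyclic edge subset.
G has 4 vertices and 6 edges.
Enumerate all 2^6 = 64 subsets, checking for acyclicity.
Total independent sets = 38.

38


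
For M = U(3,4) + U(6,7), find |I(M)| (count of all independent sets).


For a direct sum, |I(M1+M2)| = |I(M1)| * |I(M2)|.
|I(U(3,4))| = sum C(4,k) for k=0..3 = 15.
|I(U(6,7))| = sum C(7,k) for k=0..6 = 127.
Total = 15 * 127 = 1905.

1905


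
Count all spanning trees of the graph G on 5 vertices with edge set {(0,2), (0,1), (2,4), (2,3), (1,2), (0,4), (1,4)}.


By Kirchhoff's matrix tree theorem, the number of spanning trees equals
the determinant of any cofactor of the Laplacian matrix L.
G has 5 vertices and 7 edges.
Computing the (4 x 4) cofactor determinant gives 16.

16


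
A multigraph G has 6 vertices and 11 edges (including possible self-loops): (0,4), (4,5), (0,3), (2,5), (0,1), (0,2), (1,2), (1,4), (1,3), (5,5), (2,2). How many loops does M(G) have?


In a graphic matroid, a loop is a self-loop edge (u,u) with rank 0.
Examining all 11 edges for self-loops...
Self-loops found: (5,5), (2,2)
Number of loops = 2.

2


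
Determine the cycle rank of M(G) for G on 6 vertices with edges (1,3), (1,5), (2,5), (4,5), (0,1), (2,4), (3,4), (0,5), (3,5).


Cycle rank (nullity) = |E| - r(M) = |E| - (|V| - c).
|E| = 9, |V| = 6, c = 1.
Nullity = 9 - (6 - 1) = 9 - 5 = 4.

4


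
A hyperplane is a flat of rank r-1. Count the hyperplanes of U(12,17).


Hyperplanes of U(12,17) are flats of rank 11.
In a uniform matroid, these are exactly the (11)-element subsets.
Count = (17 choose 11) = 12376.

12376


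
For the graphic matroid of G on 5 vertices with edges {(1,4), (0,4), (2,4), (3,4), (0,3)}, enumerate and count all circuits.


A circuit in a graphic matroid = edge set of a simple cycle.
G has 5 vertices and 5 edges.
Enumerating all minimal edge subsets forming cycles...
Total circuits found: 1.

1


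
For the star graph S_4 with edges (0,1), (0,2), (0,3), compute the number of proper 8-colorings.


P(tree, k) = k * (k-1)^(3) for any tree on 4 vertices.
P(8) = 8 * 7^3 = 8 * 343 = 2744.

2744


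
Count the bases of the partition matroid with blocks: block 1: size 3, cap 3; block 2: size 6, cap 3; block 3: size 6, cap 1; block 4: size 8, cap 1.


A basis picks exactly ci elements from block i.
Number of bases = product of C(|Si|, ci).
= C(3,3) * C(6,3) * C(6,1) * C(8,1)
= 1 * 20 * 6 * 8
= 960.

960


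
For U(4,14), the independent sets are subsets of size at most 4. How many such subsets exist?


Independent sets of U(4,14) are all subsets of size <= 4.
Count = (14 choose 0) + (14 choose 1) + (14 choose 2) + (14 choose 3) + (14 choose 4)
     = 1 + 14 + 91 + 364 + 1001
     = 1471.

1471


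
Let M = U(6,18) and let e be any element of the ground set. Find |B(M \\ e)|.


Deleting e from U(6,18) gives U(6,17) since n > r.
Bases of U(6,17) = (17 choose 6) = 12376.

12376


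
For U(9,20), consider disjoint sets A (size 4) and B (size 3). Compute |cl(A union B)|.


|A union B| = 4 + 3 = 7 (disjoint).
In U(9,20), cl(S) = S if |S| < 9, else cl(S) = E.
Since 7 < 9, cl(A union B) = A union B.
|cl(A union B)| = 7.

7


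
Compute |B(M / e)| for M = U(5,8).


Contracting e from U(5,8) gives U(4,7).
Bases of U(4,7) = C(7,4) = (7 * 6 * 5 * 4) / (1 * 2 * 3 * 4) = 35.

35


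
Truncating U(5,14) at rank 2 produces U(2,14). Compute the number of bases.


Truncating U(5,14) to rank 2 gives U(2,14).
Bases of U(2,14) are all 2-element subsets of 14 elements.
Number of bases = (14 choose 2) = 91.

91


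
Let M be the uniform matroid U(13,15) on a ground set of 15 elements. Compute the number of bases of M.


Bases of U(13,15) are all 13-element subsets of the 15-element ground set.
Number of bases = C(15,13).
C(15,13) = 105.

105


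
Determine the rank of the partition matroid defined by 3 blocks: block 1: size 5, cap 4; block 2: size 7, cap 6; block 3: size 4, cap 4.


Rank of a partition matroid = sum of min(|Si|, ci) for each block.
= min(5,4) + min(7,6) + min(4,4)
= 4 + 6 + 4
= 14.

14


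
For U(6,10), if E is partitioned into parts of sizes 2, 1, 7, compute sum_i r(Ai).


r(Ai) = min(|Ai|, 6) for each part.
Sum = min(2,6) + min(1,6) + min(7,6)
    = 2 + 1 + 6
    = 9.

9


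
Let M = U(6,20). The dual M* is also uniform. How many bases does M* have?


The dual of U(r,n) is U(n-r, n) = U(14,20).
Bases of U(14,20) are all (14)-element subsets.
|B(M*)| = C(20,14) = 38760.

38760


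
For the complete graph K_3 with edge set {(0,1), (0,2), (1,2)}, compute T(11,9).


T(K_3; x,y) = x^2 + x + y.
T(11,9) = 121 + 11 + 9 = 141.

141


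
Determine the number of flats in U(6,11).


Flats of U(6,11): every subset of size < 6 is a flat, plus E itself.
Count = C(11,0) + C(11,1) + C(11,2) + C(11,3) + C(11,4) + C(11,5) + 1
     = 1 + 11 + 55 + 165 + 330 + 462 + 1
     = 1025.

1025


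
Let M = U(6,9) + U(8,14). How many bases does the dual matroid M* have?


(M1+M2)* = M1* + M2*.
M1* = U(3,9), bases: C(9,3) = 84.
M2* = U(6,14), bases: C(14,6) = 3003.
|B(M*)| = 84 * 3003 = 252252.

252252


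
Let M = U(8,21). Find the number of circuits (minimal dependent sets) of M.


In U(8,21), circuits are the (9)-element subsets.
Any set of 9 elements is dependent, and removing any one element gives
an independent set of size 8, so it is a minimal dependent set.
Number of circuits = C(21,9) = 293930.

293930


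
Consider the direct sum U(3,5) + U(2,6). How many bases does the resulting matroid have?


Bases of a direct sum M1 + M2: |B| = |B(M1)| * |B(M2)|.
|B(U(3,5))| = C(5,3) = 10.
|B(U(2,6))| = C(6,2) = 15.
Total bases = 10 * 15 = 150.

150


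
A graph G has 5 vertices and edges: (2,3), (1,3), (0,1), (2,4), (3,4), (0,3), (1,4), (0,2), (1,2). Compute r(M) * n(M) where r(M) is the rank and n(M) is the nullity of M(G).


r(M) = |V| - c = 5 - 1 = 4.
nullity = |E| - r(M) = 9 - 4 = 5.
Product = 4 * 5 = 20.

20


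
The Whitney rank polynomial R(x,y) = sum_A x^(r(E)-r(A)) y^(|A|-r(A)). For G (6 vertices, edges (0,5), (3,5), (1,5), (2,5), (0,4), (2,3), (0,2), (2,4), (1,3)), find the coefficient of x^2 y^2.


R(x,y) = sum over A in 2^E of x^(r(E)-r(A)) * y^(|A|-r(A)).
G has 6 vertices, 9 edges. r(E) = 5.
Enumerate all 2^9 = 512 subsets.
Count subsets with r(E)-r(A)=2 and |A|-r(A)=2: 3.

3


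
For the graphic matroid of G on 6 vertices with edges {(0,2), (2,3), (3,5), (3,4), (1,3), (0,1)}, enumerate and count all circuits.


A circuit in a graphic matroid = edge set of a simple cycle.
G has 6 vertices and 6 edges.
Enumerating all minimal edge subsets forming cycles...
Total circuits found: 1.

1


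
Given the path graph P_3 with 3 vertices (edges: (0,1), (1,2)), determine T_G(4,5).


A path on 3 vertices is a tree with 2 edges.
T(x,y) = x^(2) for any tree.
T(4,5) = 4^2 = 16.

16


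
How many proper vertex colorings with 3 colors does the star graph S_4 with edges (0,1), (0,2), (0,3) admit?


P(tree, k) = k * (k-1)^(3) for any tree on 4 vertices.
P(3) = 3 * 2^3 = 3 * 8 = 24.

24


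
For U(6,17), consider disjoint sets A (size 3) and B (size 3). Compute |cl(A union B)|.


|A union B| = 3 + 3 = 6 (disjoint).
In U(6,17), cl(S) = S if |S| < 6, else cl(S) = E.
Since 6 >= 6, cl(A union B) = E.
|cl(A union B)| = 17.

17


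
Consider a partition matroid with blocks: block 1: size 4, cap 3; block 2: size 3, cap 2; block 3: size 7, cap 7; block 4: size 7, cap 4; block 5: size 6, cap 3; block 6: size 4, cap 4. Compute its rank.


Rank of a partition matroid = sum of min(|Si|, ci) for each block.
= min(4,3) + min(3,2) + min(7,7) + min(7,4) + min(6,3) + min(4,4)
= 3 + 2 + 7 + 4 + 3 + 4
= 23.

23


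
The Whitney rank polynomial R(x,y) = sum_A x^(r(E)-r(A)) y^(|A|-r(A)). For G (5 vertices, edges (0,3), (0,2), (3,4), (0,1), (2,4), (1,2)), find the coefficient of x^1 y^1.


R(x,y) = sum over A in 2^E of x^(r(E)-r(A)) * y^(|A|-r(A)).
G has 5 vertices, 6 edges. r(E) = 4.
Enumerate all 2^6 = 64 subsets.
Count subsets with r(E)-r(A)=1 and |A|-r(A)=1: 4.

4


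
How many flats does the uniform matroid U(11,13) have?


Flats of U(11,13): every subset of size < 11 is a flat, plus E itself.
Count = C(13,0) + C(13,1) + C(13,2) + C(13,3) + C(13,4) + C(13,5) + C(13,6) + C(13,7) + C(13,8) + C(13,9) + C(13,10) + 1
     = 1 + 13 + 78 + 286 + 715 + 1287 + 1716 + 1716 + 1287 + 715 + 286 + 1
     = 8101.

8101


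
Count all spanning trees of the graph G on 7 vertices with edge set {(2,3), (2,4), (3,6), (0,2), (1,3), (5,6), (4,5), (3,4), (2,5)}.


By Kirchhoff's matrix tree theorem, the number of spanning trees equals
the determinant of any cofactor of the Laplacian matrix L.
G has 7 vertices and 9 edges.
Computing the (6 x 6) cofactor determinant gives 24.

24


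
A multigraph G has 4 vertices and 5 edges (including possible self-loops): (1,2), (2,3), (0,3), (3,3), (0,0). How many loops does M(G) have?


In a graphic matroid, a loop is a self-loop edge (u,u) with rank 0.
Examining all 5 edges for self-loops...
Self-loops found: (3,3), (0,0)
Number of loops = 2.

2


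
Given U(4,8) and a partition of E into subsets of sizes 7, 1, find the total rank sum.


r(Ai) = min(|Ai|, 4) for each part.
Sum = min(7,4) + min(1,4)
    = 4 + 1
    = 5.

5


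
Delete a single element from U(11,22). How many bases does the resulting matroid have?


Deleting e from U(11,22) gives U(11,21) since n > r.
Bases of U(11,21) = C(21,11) = 21! / (11! * 10!) = 352716.

352716


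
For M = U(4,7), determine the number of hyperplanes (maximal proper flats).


Hyperplanes of U(4,7) are flats of rank 3.
In a uniform matroid, these are exactly the (3)-element subsets.
Count = (7 choose 3) = 35.

35


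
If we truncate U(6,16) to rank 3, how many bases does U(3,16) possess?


Truncating U(6,16) to rank 3 gives U(3,16).
Bases of U(3,16) are all 3-element subsets of 16 elements.
Number of bases = (16 choose 3) = 560.

560


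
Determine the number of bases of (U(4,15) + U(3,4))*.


(M1+M2)* = M1* + M2*.
M1* = U(11,15), bases: C(15,11) = 1365.
M2* = U(1,4), bases: C(4,1) = 4.
|B(M*)| = 1365 * 4 = 5460.

5460


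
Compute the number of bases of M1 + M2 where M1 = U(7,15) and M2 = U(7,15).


Bases of a direct sum M1 + M2: |B| = |B(M1)| * |B(M2)|.
|B(U(7,15))| = C(15,7) = 6435.
|B(U(7,15))| = C(15,7) = 6435.
Total bases = 6435 * 6435 = 41409225.

41409225


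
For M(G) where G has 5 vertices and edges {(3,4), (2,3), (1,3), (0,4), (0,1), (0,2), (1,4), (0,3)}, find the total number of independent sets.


An independent set in a graphic matroid is an acyclic edge subset.
G has 5 vertices and 8 edges.
Enumerate all 2^8 = 256 subsets, checking for acyclicity.
Total independent sets = 128.

128


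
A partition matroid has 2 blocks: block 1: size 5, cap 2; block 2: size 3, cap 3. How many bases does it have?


A basis picks exactly ci elements from block i.
Number of bases = product of C(|Si|, ci).
= C(5,2) * C(3,3)
= 10 * 1
= 10.

10


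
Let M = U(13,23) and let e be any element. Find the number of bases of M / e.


Contracting e from U(13,23) gives U(12,22).
Bases of U(12,22) = (22 choose 12) = 646646.

646646


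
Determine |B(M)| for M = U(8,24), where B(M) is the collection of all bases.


Bases of U(8,24) are all 8-element subsets of the 24-element ground set.
Number of bases = C(24,8).
(24 choose 8) = 735471.

735471


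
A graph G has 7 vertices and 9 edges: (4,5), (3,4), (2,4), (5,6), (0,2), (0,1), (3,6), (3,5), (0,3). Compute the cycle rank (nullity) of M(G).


Cycle rank (nullity) = |E| - r(M) = |E| - (|V| - c).
|E| = 9, |V| = 7, c = 1.
Nullity = 9 - (7 - 1) = 9 - 6 = 3.

3


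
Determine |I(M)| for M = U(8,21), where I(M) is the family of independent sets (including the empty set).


Independent sets of U(8,21) are all subsets of size <= 8.
Count = C(21,0) + C(21,1) + C(21,2) + C(21,3) + C(21,4) + C(21,5) + C(21,6) + C(21,7) + C(21,8)
     = 1 + 21 + 210 + 1330 + 5985 + 20349 + 54264 + 116280 + 203490
     = 401930.

401930


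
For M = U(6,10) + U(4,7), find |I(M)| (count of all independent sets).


For a direct sum, |I(M1+M2)| = |I(M1)| * |I(M2)|.
|I(U(6,10))| = sum C(10,k) for k=0..6 = 848.
|I(U(4,7))| = sum C(7,k) for k=0..4 = 99.
Total = 848 * 99 = 83952.

83952


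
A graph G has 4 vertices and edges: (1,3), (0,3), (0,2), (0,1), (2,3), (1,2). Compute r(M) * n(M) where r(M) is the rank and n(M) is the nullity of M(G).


r(M) = |V| - c = 4 - 1 = 3.
nullity = |E| - r(M) = 6 - 3 = 3.
Product = 3 * 3 = 9.

9


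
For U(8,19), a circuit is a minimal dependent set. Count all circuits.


In U(8,19), circuits are the (9)-element subsets.
Any set of 9 elements is dependent, and removing any one element gives
an independent set of size 8, so it is a minimal dependent set.
Number of circuits = (19 choose 9) = 92378.

92378


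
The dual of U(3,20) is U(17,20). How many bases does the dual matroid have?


The dual of U(r,n) is U(n-r, n) = U(17,20).
Bases of U(17,20) are all (17)-element subsets.
|B(M*)| = C(20,17) = 1140.

1140


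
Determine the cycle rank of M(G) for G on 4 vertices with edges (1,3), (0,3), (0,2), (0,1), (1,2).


Cycle rank (nullity) = |E| - r(M) = |E| - (|V| - c).
|E| = 5, |V| = 4, c = 1.
Nullity = 5 - (4 - 1) = 5 - 3 = 2.

2


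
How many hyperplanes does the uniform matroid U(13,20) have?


Hyperplanes of U(13,20) are flats of rank 12.
In a uniform matroid, these are exactly the (12)-element subsets.
Count = C(20,12) = 20! / (12! * 8!) = 125970.

125970


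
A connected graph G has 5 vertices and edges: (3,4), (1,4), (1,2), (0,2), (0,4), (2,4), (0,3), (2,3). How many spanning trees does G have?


By Kirchhoff's matrix tree theorem, the number of spanning trees equals
the determinant of any cofactor of the Laplacian matrix L.
G has 5 vertices and 8 edges.
Computing the (4 x 4) cofactor determinant gives 40.

40


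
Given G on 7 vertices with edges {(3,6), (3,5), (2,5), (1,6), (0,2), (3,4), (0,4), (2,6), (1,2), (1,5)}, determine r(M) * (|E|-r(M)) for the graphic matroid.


r(M) = |V| - c = 7 - 1 = 6.
nullity = |E| - r(M) = 10 - 6 = 4.
Product = 6 * 4 = 24.

24


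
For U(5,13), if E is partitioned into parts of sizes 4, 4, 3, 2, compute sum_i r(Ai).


r(Ai) = min(|Ai|, 5) for each part.
Sum = min(4,5) + min(4,5) + min(3,5) + min(2,5)
    = 4 + 4 + 3 + 2
    = 13.

13


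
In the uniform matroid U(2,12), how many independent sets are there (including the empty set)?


Independent sets of U(2,12) are all subsets of size <= 2.
Count = (12 choose 0) + (12 choose 1) + (12 choose 2)
     = 1 + 12 + 66
     = 79.

79


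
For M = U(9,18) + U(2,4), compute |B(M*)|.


(M1+M2)* = M1* + M2*.
M1* = U(9,18), bases: C(18,9) = 48620.
M2* = U(2,4), bases: C(4,2) = 6.
|B(M*)| = 48620 * 6 = 291720.

291720


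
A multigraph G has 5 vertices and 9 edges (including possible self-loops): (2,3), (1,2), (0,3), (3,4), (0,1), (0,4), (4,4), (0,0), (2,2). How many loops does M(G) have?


In a graphic matroid, a loop is a self-loop edge (u,u) with rank 0.
Examining all 9 edges for self-loops...
Self-loops found: (4,4), (0,0), (2,2)
Number of loops = 3.

3


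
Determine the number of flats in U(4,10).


Flats of U(4,10): every subset of size < 4 is a flat, plus E itself.
Count = C(10,0) + C(10,1) + C(10,2) + C(10,3) + 1
     = 1 + 10 + 45 + 120 + 1
     = 177.

177


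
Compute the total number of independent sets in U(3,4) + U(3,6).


For a direct sum, |I(M1+M2)| = |I(M1)| * |I(M2)|.
|I(U(3,4))| = sum C(4,k) for k=0..3 = 15.
|I(U(3,6))| = sum C(6,k) for k=0..3 = 42.
Total = 15 * 42 = 630.

630


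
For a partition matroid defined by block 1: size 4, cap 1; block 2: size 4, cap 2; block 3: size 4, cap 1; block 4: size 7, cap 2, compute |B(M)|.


A basis picks exactly ci elements from block i.
Number of bases = product of C(|Si|, ci).
= C(4,1) * C(4,2) * C(4,1) * C(7,2)
= 4 * 6 * 4 * 21
= 2016.

2016


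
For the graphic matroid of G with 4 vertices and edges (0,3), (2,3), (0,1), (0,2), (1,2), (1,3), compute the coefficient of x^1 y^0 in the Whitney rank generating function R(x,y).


R(x,y) = sum over A in 2^E of x^(r(E)-r(A)) * y^(|A|-r(A)).
G has 4 vertices, 6 edges. r(E) = 3.
Enumerate all 2^6 = 64 subsets.
Count subsets with r(E)-r(A)=1 and |A|-r(A)=0: 15.

15


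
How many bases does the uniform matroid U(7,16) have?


Bases of U(7,16) are all 7-element subsets of the 16-element ground set.
Number of bases = C(16,7).
C(16,7) = 11440.

11440


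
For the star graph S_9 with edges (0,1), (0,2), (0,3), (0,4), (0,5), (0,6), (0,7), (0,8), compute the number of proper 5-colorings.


P(tree, k) = k * (k-1)^(8) for any tree on 9 vertices.
P(5) = 5 * 4^8 = 5 * 65536 = 327680.

327680


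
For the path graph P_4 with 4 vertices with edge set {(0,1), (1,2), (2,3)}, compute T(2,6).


A path on 4 vertices is a tree with 3 edges.
T(x,y) = x^(3) for any tree.
T(2,6) = 2^3 = 8.

8


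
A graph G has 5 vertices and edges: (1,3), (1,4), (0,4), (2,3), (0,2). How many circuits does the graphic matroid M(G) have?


A circuit in a graphic matroid = edge set of a simple cycle.
G has 5 vertices and 5 edges.
Enumerating all minimal edge subsets forming cycles...
Total circuits found: 1.

1


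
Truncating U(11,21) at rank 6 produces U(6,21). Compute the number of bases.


Truncating U(11,21) to rank 6 gives U(6,21).
Bases of U(6,21) are all 6-element subsets of 21 elements.
Number of bases = C(21,6) = 21! / (6! * 15!) = 54264.

54264


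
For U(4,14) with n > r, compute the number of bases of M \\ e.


Deleting e from U(4,14) gives U(4,13) since n > r.
Bases of U(4,13) = C(13,4) = 13! / (4! * 9!) = 715.

715


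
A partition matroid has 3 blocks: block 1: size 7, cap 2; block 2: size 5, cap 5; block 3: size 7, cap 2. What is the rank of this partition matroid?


Rank of a partition matroid = sum of min(|Si|, ci) for each block.
= min(7,2) + min(5,5) + min(7,2)
= 2 + 5 + 2
= 9.

9


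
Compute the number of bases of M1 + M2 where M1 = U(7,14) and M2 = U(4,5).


Bases of a direct sum M1 + M2: |B| = |B(M1)| * |B(M2)|.
|B(U(7,14))| = C(14,7) = 3432.
|B(U(4,5))| = C(5,4) = 5.
Total bases = 3432 * 5 = 17160.

17160


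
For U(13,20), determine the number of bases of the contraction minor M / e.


Contracting e from U(13,20) gives U(12,19).
Bases of U(12,19) = C(19,12) = 19! / (12! * 7!) = 50388.

50388


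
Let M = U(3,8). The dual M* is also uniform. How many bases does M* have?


The dual of U(r,n) is U(n-r, n) = U(5,8).
Bases of U(5,8) are all (5)-element subsets.
|B(M*)| = C(8,5) = 8! / (5! * 3!) = 56.

56


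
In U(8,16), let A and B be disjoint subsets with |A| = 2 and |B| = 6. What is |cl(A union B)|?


|A union B| = 2 + 6 = 8 (disjoint).
In U(8,16), cl(S) = S if |S| < 8, else cl(S) = E.
Since 8 >= 8, cl(A union B) = E.
|cl(A union B)| = 16.

16
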